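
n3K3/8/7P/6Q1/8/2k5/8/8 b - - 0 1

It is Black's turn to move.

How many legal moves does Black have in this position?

Black to move; king on c3.
In check: no.
Legal moves: Nc7+, Nb6, Kd4, Kc4, Kb4, Kd3, Kb3, Kc2, Kb2.
Count: 9.

9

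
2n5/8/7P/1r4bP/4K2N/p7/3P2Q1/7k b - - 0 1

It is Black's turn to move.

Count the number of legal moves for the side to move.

0

Black to move; king on h1.
In check: yes, from the white queen on g2.
Legal moves: none.
Count: 0.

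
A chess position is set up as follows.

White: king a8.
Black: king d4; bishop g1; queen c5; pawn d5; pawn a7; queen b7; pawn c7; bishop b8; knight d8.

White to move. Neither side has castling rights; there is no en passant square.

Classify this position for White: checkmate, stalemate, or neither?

White to move; white king on a8.
In check: yes, from the black queen on b7.
King squares — a7: attacked by Qc5; b7: attacked by Nd8; b8: attacked by Qb7.
Legal moves for White: none.
In check with no legal moves → checkmate.

checkmate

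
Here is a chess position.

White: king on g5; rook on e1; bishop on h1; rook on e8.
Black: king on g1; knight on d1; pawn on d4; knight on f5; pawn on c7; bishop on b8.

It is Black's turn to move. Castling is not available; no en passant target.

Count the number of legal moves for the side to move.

Black to move; king on g1.
In check: yes, from the white rook on e1.
Legal moves: Kh2, Kf2.
Count: 2.

2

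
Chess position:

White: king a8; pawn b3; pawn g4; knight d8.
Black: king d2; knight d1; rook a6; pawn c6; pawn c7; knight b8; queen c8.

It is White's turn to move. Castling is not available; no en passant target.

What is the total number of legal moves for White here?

White to move; king on a8.
In check: yes, from the black rook on a6.
Legal moves: none.
Count: 0.

0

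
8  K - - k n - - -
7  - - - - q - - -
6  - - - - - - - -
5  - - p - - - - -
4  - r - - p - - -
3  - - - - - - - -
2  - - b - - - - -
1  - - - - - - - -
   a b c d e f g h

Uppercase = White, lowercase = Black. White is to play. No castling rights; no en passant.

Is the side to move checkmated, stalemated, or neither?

White to move; white king on a8.
In check: no.
King squares — a7: attacked by Qe7; b7: attacked by Rb4; b8: attacked by Rb4.
Legal moves for White: none.
Not in check and no legal moves → stalemate.

stalemate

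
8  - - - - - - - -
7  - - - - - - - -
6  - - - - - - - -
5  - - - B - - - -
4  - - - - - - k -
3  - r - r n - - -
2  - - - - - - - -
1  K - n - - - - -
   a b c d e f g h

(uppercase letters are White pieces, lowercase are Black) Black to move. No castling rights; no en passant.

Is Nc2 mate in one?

After Nc2: white king on a1; in check: yes, from the black knight on c2.
King squares — b1: attacked by Rb3; a2: attacked by Nc1; b2: attacked by Rb3.
White has no legal moves → checkmate.

yes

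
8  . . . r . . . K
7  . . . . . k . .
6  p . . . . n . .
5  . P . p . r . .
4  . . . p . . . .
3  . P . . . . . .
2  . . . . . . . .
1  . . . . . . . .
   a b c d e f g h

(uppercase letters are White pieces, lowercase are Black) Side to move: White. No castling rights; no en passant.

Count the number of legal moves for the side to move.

0

White to move; king on h8.
In check: yes, from the black rook on d8.
Legal moves: none.
Count: 0.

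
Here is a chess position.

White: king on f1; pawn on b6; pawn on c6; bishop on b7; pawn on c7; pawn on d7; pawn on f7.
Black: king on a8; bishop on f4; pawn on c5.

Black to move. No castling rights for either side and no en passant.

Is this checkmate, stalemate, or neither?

checkmate

Black to move; black king on a8.
In check: yes, from the white bishop on b7.
King squares — a7: attacked by Pb6; b7: attacked by Pc6; b8: attacked by Pc7.
Legal moves for Black: none.
In check with no legal moves → checkmate.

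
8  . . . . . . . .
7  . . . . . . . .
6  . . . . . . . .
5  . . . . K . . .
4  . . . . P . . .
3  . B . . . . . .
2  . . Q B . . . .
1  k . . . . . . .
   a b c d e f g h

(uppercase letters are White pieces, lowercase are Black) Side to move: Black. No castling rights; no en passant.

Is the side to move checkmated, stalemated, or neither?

Black to move; black king on a1.
In check: no.
King squares — b1: attacked by Qc2; a2: attacked by Qc2; b2: attacked by Qc2.
Legal moves for Black: none.
Not in check and no legal moves → stalemate.

stalemate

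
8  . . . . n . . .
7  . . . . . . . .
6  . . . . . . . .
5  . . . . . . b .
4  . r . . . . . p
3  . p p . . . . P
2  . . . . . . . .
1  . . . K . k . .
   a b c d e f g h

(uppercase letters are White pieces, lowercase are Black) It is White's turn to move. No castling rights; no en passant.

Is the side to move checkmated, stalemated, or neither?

White to move; white king on d1.
In check: no.
King squares — c1: attacked by Bg5; e1: attacked by Kf1; c2: attacked by Pb3; d2: attacked by Pc3; e2: attacked by Kf1.
Legal moves for White: none.
Not in check and no legal moves → stalemate.

stalemate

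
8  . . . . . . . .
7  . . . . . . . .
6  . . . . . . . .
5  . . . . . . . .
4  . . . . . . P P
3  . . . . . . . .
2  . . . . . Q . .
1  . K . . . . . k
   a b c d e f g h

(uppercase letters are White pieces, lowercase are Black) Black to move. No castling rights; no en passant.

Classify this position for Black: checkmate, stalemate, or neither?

stalemate

Black to move; black king on h1.
In check: no.
King squares — g1: attacked by Qf2; g2: attacked by Qf2; h2: attacked by Qf2.
Legal moves for Black: none.
Not in check and no legal moves → stalemate.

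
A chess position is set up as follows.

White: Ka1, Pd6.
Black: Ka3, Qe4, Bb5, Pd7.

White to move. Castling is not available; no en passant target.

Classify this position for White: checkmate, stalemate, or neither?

stalemate

White to move; white king on a1.
In check: no.
King squares — b1: attacked by Qe4; a2: attacked by Ka3; b2: attacked by Ka3.
Legal moves for White: none.
Not in check and no legal moves → stalemate.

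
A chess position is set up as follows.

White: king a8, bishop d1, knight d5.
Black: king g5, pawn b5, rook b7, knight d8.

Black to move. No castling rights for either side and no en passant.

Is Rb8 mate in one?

no

After Rb8: white king on a8; in check: yes, from the black rook on b8.
White has 2 legal replies: Kxb8, Ka7.
In check but a legal move exists → not checkmate.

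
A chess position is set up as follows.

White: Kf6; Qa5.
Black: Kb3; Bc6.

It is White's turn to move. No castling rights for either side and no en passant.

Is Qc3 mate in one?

no

After Qc3: black king on b3; in check: yes, from the white queen on c3.
Black has 3 legal replies: Ka4, Kxc3, Ka2.
In check but a legal move exists → not checkmate.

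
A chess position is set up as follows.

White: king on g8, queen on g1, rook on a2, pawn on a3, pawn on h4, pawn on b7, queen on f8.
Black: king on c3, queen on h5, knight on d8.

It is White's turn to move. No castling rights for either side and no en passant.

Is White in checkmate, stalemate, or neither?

White to move; white king on g8.
In check: no.
Legal moves for White include: Kg7, Qe8, Qxd8, Qfg7+, Qf7, Qe7, Qh6, Qf6+, Qd6, Qf5, Qfc5+, Qf4, Qb4+, Qf3+, Qff2, Qff1, Rh2, Rg2, ... (list truncated; more exist).
White has legal moves and is not in check → neither.

neither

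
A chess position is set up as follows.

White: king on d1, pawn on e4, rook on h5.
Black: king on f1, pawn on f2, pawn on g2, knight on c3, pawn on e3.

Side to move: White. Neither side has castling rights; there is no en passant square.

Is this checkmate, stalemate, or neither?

neither

White to move; white king on d1.
In check: yes, from the black knight on c3.
Legal moves for White: Kc2, Kc1.
White is in check but has 2 legal moves → neither.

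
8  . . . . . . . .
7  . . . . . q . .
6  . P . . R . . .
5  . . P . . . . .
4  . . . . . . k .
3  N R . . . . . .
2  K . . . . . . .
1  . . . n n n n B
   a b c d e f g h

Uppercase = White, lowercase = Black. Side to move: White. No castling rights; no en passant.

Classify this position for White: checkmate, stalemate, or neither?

neither

White to move; white king on a2.
In check: no.
Legal moves for White include: Re8, Re7, Rh6, Rg6+, Rf6, Rd6, Rc6, Re5, Re4+, Ree3, Re2, Rxe1, Rb5, Rb4+, Rh3, Rg3+, Rf3, Rbe3, ... (list truncated; more exist).
White has legal moves and is not in check → neither.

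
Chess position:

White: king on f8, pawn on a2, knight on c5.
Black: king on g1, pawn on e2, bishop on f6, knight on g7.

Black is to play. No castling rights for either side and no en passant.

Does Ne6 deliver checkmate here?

After Ne6: white king on f8; in check: yes, from the black knight on e6.
White has 4 legal replies: Kg8, Ke8, Kf7, Nxe6.
In check but a legal move exists → not checkmate.

no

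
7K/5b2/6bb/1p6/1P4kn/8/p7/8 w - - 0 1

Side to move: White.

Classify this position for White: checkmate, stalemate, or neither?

White to move; white king on h8.
In check: no.
King squares — g7: attacked by Bh6; h7: attacked by Bg6; g8: attacked by Bf7.
Legal moves for White: none.
Not in check and no legal moves → stalemate.

stalemate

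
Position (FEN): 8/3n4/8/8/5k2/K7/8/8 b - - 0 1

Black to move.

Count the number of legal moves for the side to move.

Black to move; king on f4.
In check: no.
Legal moves: Nf8, Nb8, Nf6, Nb6, Ne5, Nc5, Kg5, Kf5, Ke5, Kg4, Ke4, Kg3, Kf3, Ke3.
Count: 14.

14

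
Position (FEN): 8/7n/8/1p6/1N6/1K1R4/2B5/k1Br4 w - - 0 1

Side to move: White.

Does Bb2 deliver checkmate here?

After Bb2: black king on a1; in check: yes, from the white bishop on b2.
King squares — b1: attacked by Bc2; a2: attacked by Kb3; b2: attacked by Kb3.
Black has no legal moves → checkmate.

yes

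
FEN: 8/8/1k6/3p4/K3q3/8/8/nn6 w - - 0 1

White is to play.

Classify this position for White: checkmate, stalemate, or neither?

White to move; white king on a4.
In check: yes, from the black queen on e4.
King squares — a3: attacked by Nb1; b3: attacked by Na1; b4: attacked by Qe4; a5: attacked by Kb6; b5: attacked by Kb6.
Legal moves for White: none.
In check with no legal moves → checkmate.

checkmate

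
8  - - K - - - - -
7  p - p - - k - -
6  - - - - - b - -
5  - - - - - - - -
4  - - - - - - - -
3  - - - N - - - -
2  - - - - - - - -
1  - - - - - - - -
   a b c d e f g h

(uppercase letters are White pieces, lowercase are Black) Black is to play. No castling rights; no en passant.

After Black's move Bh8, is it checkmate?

After Bh8: white king on c8; in check: no.
White is not in check, so this cannot be checkmate.

no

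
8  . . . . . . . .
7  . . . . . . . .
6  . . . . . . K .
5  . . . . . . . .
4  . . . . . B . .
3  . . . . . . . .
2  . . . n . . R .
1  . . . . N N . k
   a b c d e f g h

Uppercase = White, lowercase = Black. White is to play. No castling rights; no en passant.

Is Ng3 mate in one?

After Ng3: black king on h1; in check: yes, from the white knight on g3.
King squares — g1: attacked by Rg2; g2: attacked by Ne1; h2: attacked by Rg2.
Black has no legal moves → checkmate.

yes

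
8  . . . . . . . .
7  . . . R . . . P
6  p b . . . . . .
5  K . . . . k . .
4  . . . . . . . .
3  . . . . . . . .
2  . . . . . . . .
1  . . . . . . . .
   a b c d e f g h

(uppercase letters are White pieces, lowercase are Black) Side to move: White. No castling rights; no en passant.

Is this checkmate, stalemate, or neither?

neither

White to move; white king on a5.
In check: yes, from the black bishop on b6.
King squares — a4: available; b4: available; b5: attacked by Pa6; a6: available; b6: available.
Legal moves for White: Kxb6, Kxa6, Kb4, Ka4.
White is in check but has 4 legal moves → neither.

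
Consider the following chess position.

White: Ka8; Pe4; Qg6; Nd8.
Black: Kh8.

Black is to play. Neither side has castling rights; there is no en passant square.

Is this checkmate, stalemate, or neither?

Black to move; black king on h8.
In check: no.
King squares — g7: attacked by Qg6; h7: attacked by Qg6; g8: attacked by Qg6.
Legal moves for Black: none.
Not in check and no legal moves → stalemate.

stalemate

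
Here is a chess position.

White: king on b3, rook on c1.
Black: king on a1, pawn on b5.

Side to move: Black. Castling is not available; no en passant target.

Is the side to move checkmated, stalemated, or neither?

Black to move; black king on a1.
In check: yes, from the white rook on c1.
King squares — b1: attacked by Rc1; a2: attacked by Kb3; b2: attacked by Kb3.
Legal moves for Black: none.
In check with no legal moves → checkmate.

checkmate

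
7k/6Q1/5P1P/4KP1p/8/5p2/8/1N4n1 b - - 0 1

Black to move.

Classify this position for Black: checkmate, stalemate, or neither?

checkmate

Black to move; black king on h8.
In check: yes, from the white queen on g7.
King squares — g7: attacked by Pf6; h7: attacked by Qg7; g8: attacked by Qg7.
Legal moves for Black: none.
In check with no legal moves → checkmate.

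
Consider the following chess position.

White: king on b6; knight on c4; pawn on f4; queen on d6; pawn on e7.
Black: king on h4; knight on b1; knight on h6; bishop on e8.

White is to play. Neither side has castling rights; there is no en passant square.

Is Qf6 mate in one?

After Qf6: black king on h4; in check: yes, from the white queen on f6.
Black has 4 legal replies: Kh5, Kg4, Kh3, Kg3.
In check but a legal move exists → not checkmate.

no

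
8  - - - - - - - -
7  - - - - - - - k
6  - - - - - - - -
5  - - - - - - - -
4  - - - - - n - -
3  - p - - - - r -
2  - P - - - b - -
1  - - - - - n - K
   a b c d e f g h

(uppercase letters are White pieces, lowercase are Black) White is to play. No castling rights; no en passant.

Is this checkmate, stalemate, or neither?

stalemate

White to move; white king on h1.
In check: no.
King squares — g1: attacked by Bf2; g2: attacked by Rg3; h2: attacked by Nf1.
Legal moves for White: none.
Not in check and no legal moves → stalemate.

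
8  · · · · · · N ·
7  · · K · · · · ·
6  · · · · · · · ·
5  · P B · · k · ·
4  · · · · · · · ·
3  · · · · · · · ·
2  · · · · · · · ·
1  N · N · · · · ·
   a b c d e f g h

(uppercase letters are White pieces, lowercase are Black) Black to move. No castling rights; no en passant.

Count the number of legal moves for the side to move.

Black to move; king on f5.
In check: no.
Legal moves: Kg6, Ke6, Kg5, Ke5, Kg4, Kf4, Ke4.
Count: 7.

7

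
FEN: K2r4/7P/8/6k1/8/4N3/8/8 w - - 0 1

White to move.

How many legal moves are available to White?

2

White to move; king on a8.
In check: yes, from the black rook on d8.
Legal moves: Kb7, Ka7.
Count: 2.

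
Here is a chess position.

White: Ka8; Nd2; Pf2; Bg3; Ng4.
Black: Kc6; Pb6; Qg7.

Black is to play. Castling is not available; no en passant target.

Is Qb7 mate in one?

yes

After Qb7: white king on a8; in check: yes, from the black queen on b7.
King squares — a7: attacked by Qb7; b7: attacked by Kc6; b8: attacked by Qb7.
White has no legal moves → checkmate.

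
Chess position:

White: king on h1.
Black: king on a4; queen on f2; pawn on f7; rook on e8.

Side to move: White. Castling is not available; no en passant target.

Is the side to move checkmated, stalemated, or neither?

stalemate

White to move; white king on h1.
In check: no.
King squares — g1: attacked by Qf2; g2: attacked by Qf2; h2: attacked by Qf2.
Legal moves for White: none.
Not in check and no legal moves → stalemate.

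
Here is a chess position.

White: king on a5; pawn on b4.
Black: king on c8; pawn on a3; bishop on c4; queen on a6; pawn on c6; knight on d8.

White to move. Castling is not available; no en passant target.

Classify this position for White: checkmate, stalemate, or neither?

White to move; white king on a5.
In check: yes, from the black queen on a6.
King squares — a4: attacked by Qa6; b4: own pawn; b5: attacked by Bc4; a6: attacked by Bc4; b6: attacked by Qa6.
Legal moves for White: none.
In check with no legal moves → checkmate.

checkmate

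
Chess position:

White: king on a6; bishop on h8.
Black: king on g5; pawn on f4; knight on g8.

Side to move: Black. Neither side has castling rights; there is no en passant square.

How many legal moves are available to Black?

Black to move; king on g5.
In check: no.
Legal moves: Ne7, Nh6, Nf6, Kh6, Kg6, Kh5, Kf5, Kh4, Kg4, f3.
Count: 10.

10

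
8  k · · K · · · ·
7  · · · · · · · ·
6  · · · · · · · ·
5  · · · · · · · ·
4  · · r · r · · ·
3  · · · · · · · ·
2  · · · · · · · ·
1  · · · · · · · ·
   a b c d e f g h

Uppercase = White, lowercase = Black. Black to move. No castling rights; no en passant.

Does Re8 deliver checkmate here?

After Re8: white king on d8; in check: yes, from the black rook on e8.
White has 2 legal replies: Kxe8, Kd7.
In check but a legal move exists → not checkmate.

no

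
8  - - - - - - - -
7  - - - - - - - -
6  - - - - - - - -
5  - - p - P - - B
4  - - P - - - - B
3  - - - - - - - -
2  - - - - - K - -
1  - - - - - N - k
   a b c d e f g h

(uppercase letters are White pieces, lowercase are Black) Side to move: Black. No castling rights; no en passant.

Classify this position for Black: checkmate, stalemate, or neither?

Black to move; black king on h1.
In check: no.
King squares — g1: attacked by Kf2; g2: attacked by Kf2; h2: attacked by Nf1.
Legal moves for Black: none.
Not in check and no legal moves → stalemate.

stalemate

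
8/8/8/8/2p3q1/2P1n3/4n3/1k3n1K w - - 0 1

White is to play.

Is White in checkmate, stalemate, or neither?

White to move; white king on h1.
In check: no.
King squares — g1: attacked by Ne2; g2: attacked by Ne3; h2: attacked by Nf1.
Legal moves for White: none.
Not in check and no legal moves → stalemate.

stalemate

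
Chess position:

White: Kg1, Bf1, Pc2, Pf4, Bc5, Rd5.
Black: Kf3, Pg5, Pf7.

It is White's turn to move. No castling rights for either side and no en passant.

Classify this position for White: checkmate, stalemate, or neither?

neither

White to move; white king on g1.
In check: no.
Legal moves for White include: Rd8, Rd7, Rd6, Rxg5, Rf5, Re5, Rd4, Rd3+, Rd2, Rd1, Bf8, Be7, Ba7, Bd6, Bb6, Bd4, Bb4, Be3, ... (list truncated; more exist).
White has legal moves and is not in check → neither.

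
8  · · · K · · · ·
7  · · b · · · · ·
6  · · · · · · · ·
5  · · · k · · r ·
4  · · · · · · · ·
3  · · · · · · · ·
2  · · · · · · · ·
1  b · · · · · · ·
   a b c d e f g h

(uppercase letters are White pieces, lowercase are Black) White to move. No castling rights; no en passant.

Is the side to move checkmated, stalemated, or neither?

neither

White to move; white king on d8.
In check: yes, from the black bishop on c7.
Legal moves for White: Ke8, Kc8, Ke7, Kd7, Kxc7.
White is in check but has 5 legal moves → neither.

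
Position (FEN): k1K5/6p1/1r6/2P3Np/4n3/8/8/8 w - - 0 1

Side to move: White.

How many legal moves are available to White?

White to move; king on c8.
In check: no.
Legal moves: Kd8, Kd7, Kc7, Nh7, Nf7, Ne6, Nxe4, Nh3, Nf3, cxb6, c6.
Count: 11.

11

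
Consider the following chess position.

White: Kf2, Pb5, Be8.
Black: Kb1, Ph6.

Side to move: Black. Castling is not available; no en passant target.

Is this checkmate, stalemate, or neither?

neither

Black to move; black king on b1.
In check: no.
Legal moves for Black: Kc2, Kb2, Ka2, Kc1, Ka1, h5.
Black has 6 legal moves and is not in check → neither.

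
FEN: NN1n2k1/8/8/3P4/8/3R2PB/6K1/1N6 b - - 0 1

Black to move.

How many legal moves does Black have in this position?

9

Black to move; king on g8.
In check: no.
Legal moves: Kh8, Kf8, Kh7, Kg7, Kf7, Nf7, Nb7, Ne6, Nc6.
Count: 9.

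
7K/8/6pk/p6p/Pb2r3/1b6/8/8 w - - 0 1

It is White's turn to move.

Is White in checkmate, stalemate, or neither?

stalemate

White to move; white king on h8.
In check: no.
King squares — g7: attacked by Kh6; h7: attacked by Kh6; g8: attacked by Bb3.
Legal moves for White: none.
Not in check and no legal moves → stalemate.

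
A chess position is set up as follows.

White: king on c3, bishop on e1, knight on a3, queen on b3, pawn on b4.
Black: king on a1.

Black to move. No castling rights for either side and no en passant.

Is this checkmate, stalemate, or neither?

Black to move; black king on a1.
In check: no.
King squares — b1: attacked by Na3; a2: attacked by Qb3; b2: attacked by Qb3.
Legal moves for Black: none.
Not in check and no legal moves → stalemate.

stalemate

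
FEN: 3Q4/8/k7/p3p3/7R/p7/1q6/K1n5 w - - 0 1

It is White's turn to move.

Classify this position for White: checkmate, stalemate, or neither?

White to move; white king on a1.
In check: yes, from the black queen on b2.
King squares — b1: attacked by Qb2; a2: attacked by Nc1; b2: attacked by Pa3.
Legal moves for White: none.
In check with no legal moves → checkmate.

checkmate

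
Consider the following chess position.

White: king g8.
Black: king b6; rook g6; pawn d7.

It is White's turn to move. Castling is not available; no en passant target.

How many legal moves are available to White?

4

White to move; king on g8.
In check: yes, from the black rook on g6.
Legal moves: Kh8, Kf8, Kh7, Kf7.
Count: 4.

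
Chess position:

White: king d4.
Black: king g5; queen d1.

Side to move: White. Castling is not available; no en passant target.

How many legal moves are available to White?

6

White to move; king on d4.
In check: yes, from the black queen on d1.
Legal moves: Ke5, Kc5, Ke4, Kc4, Ke3, Kc3.
Count: 6.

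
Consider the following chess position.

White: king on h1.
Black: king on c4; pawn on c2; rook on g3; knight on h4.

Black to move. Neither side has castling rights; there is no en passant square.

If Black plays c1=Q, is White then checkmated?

no

After c1=Q: white king on h1; in check: yes, from the black queen on c1.
White has 1 legal reply: Kh2.
In check but a legal move exists → not checkmate.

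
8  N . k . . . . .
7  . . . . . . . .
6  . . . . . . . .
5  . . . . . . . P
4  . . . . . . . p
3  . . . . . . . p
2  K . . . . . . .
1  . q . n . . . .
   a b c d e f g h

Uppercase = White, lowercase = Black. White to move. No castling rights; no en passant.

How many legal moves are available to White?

2

White to move; king on a2.
In check: yes, from the black queen on b1.
Legal moves: Ka3, Kxb1.
Count: 2.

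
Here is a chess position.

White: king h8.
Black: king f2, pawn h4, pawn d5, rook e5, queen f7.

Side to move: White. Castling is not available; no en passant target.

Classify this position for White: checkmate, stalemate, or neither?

stalemate

White to move; white king on h8.
In check: no.
King squares — g7: attacked by Qf7; h7: attacked by Qf7; g8: attacked by Qf7.
Legal moves for White: none.
Not in check and no legal moves → stalemate.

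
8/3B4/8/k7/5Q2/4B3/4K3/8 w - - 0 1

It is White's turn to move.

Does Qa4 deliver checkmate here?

yes

After Qa4: black king on a5; in check: yes, from the white queen on a4.
King squares — a4: attacked by Bd7; b4: attacked by Qa4; b5: attacked by Qa4; a6: attacked by Qa4; b6: attacked by Be3.
Black has no legal moves → checkmate.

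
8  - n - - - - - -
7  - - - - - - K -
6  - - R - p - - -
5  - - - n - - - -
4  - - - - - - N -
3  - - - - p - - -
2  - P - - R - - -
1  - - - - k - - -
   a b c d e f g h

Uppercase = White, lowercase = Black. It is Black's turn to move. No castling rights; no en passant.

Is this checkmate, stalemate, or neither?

neither

Black to move; black king on e1.
In check: yes, from the white rook on e2.
Legal moves for Black: Kxe2, Kf1, Kd1.
Black is in check but has 3 legal moves → neither.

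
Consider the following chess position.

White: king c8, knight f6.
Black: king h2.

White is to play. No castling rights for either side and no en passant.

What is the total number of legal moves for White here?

13

White to move; king on c8.
In check: no.
Legal moves: Kd8, Kb8, Kd7, Kc7, Kb7, Ng8, Ne8, Nh7, Nd7, Nh5, Nd5, Ng4+, Ne4.
Count: 13.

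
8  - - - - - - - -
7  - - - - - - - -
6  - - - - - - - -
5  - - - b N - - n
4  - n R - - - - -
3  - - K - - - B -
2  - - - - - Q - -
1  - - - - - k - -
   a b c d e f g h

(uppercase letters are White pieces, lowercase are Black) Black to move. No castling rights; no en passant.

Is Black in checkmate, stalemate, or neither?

checkmate

Black to move; black king on f1.
In check: yes, from the white queen on f2.
King squares — e1: attacked by Qf2; g1: attacked by Qf2; e2: attacked by Qf2; f2: attacked by Bg3; g2: attacked by Qf2.
Legal moves for Black: none.
In check with no legal moves → checkmate.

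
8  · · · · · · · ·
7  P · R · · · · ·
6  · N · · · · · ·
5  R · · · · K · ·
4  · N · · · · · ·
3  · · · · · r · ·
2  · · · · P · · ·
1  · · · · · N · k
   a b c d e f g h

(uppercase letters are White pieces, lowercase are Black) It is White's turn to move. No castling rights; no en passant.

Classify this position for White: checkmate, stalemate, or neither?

neither

White to move; white king on f5.
In check: yes, from the black rook on f3.
King squares — e4: available; f4: attacked by Rf3; g4: available; e5: available; g5: available; e6: available; f6: attacked by Rf3; g6: available.
Legal moves for White: Kg6, Ke6, Kg5, Ke5, Kg4, Ke4, exf3.
White is in check but has 7 legal moves → neither.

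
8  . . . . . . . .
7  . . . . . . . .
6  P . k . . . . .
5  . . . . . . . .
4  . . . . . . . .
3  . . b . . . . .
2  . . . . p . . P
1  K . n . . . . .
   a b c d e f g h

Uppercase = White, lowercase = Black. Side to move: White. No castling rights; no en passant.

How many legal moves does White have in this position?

1

White to move; king on a1.
In check: yes, from the black bishop on c3.
Legal moves: Kb1.
Count: 1.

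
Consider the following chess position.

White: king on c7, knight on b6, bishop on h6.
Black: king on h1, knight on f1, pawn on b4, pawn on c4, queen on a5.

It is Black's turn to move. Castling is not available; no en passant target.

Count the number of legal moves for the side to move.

24

Black to move; king on h1.
In check: no.
Legal moves: Qa8, Qa7+, Qxb6+, Qa6, Qh5, Qg5, Qf5, Qe5+, Qd5, Qc5+, Qb5, Qa4, Qa3, Qa2, Qa1, Kh2, Kg2, Kg1, Ng3, Ne3, Nh2, Nd2, c3, b3.
Count: 24.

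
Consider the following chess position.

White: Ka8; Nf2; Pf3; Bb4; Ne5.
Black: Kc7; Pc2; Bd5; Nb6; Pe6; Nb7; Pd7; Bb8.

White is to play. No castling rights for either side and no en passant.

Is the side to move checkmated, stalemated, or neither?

checkmate

White to move; white king on a8.
In check: yes, from the black knight on b6.
King squares — a7: attacked by Bb8; b7: attacked by Bd5; b8: attacked by Kc7.
Legal moves for White: none.
In check with no legal moves → checkmate.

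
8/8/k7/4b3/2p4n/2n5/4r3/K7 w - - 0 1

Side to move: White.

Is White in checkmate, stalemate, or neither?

White to move; white king on a1.
In check: no.
King squares — b1: attacked by Nc3; a2: attacked by Re2; b2: attacked by Re2.
Legal moves for White: none.
Not in check and no legal moves → stalemate.

stalemate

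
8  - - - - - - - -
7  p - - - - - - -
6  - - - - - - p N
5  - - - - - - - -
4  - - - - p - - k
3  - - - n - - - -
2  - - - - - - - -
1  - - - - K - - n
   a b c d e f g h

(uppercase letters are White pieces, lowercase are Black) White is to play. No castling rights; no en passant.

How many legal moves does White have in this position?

4

White to move; king on e1.
In check: yes, from the black knight on d3.
Legal moves: Ke2, Kd2, Kf1, Kd1.
Count: 4.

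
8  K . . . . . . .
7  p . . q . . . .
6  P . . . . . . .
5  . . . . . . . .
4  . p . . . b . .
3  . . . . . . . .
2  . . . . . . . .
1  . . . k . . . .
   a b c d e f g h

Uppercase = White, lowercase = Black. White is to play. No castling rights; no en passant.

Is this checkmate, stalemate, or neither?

White to move; white king on a8.
In check: no.
King squares — a7: attacked by Qd7; b7: attacked by Qd7; b8: attacked by Bf4.
Legal moves for White: none.
Not in check and no legal moves → stalemate.

stalemate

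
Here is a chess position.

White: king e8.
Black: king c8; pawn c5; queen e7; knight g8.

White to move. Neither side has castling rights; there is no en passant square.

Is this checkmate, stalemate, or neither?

checkmate

White to move; white king on e8.
In check: yes, from the black queen on e7.
King squares — d7: attacked by Qe7; e7: attacked by Ng8; f7: attacked by Qe7; d8: attacked by Qe7; f8: attacked by Qe7.
Legal moves for White: none.
In check with no legal moves → checkmate.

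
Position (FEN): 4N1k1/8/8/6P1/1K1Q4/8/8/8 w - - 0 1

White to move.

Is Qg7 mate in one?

After Qg7: black king on g8; in check: yes, from the white queen on g7.
King squares — f7: attacked by Qg7; g7: attacked by Ne8; h7: attacked by Qg7; f8: attacked by Qg7; h8: attacked by Qg7.
Black has no legal moves → checkmate.

yes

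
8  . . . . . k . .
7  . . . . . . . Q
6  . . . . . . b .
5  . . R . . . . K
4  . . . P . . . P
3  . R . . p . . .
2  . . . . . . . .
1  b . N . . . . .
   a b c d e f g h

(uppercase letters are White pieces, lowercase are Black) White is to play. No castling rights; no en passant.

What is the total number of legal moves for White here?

White to move; king on h5.
In check: yes, from the black bishop on g6.
Legal moves: Kh6, Kxg6, Kg5, Kg4, Qxg6.
Count: 5.

5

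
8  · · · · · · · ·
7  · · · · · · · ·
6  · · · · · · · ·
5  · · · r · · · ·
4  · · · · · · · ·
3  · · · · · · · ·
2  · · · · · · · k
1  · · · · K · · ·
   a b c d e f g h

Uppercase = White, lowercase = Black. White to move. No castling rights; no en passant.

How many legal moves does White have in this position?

White to move; king on e1.
In check: no.
Legal moves: Kf2, Ke2, Kf1.
Count: 3.

3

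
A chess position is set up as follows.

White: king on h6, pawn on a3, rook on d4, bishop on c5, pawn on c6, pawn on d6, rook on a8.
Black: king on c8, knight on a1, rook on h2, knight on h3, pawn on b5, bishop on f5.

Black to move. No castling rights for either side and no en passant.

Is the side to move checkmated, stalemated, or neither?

checkmate

Black to move; black king on c8.
In check: yes, from the white rook on a8.
King squares — b7: attacked by Pc6; c7: attacked by Pd6; d7: attacked by Pc6; b8: attacked by Ra8; d8: attacked by Ra8.
Legal moves for Black: none.
In check with no legal moves → checkmate.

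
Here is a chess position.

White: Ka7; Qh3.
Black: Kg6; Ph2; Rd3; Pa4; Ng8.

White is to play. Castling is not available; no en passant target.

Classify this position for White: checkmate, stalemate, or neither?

White to move; white king on a7.
In check: no.
Legal moves for White include: Kb8, Ka8, Kb7, Kb6, Ka6, Qh8, Qc8, Qh7+, Qd7, Qh6+, Qe6+, Qh5+, Qf5+, Qh4, Qg4+, Qg3+, Qf3, Qe3, ... (list truncated; more exist).
White has legal moves and is not in check → neither.

neither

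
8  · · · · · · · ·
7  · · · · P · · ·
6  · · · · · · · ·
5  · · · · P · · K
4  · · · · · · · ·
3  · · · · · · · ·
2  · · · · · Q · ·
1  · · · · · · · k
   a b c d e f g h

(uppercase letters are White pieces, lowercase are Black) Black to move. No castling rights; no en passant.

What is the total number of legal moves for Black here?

Black to move; king on h1.
In check: no.
Legal moves: none.
Count: 0.

0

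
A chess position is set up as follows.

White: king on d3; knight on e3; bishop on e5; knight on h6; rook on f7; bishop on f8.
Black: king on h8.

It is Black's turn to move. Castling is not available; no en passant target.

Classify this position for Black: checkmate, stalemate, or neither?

checkmate

Black to move; black king on h8.
In check: yes, from the white bishop on e5.
King squares — g7: attacked by Be5; h7: attacked by Rf7; g8: attacked by Nh6.
Legal moves for Black: none.
In check with no legal moves → checkmate.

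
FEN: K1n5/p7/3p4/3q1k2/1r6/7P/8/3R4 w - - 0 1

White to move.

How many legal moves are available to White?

White to move; king on a8.
In check: yes, from the black queen on d5.
Legal moves: Rxd5+.
Count: 1.

1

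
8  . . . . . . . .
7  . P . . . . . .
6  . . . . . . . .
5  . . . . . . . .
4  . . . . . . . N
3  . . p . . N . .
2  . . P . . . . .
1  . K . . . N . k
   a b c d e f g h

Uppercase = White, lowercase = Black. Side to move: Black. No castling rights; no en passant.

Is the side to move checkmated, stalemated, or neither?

Black to move; black king on h1.
In check: no.
King squares — g1: attacked by Nf3; g2: attacked by Nh4; h2: attacked by Nf1.
Legal moves for Black: none.
Not in check and no legal moves → stalemate.

stalemate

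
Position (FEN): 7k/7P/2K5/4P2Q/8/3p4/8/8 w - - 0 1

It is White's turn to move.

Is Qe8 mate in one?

After Qe8: black king on h8; in check: yes, from the white queen on e8.
Black has 2 legal replies: Kxh7, Kg7.
In check but a legal move exists → not checkmate.

no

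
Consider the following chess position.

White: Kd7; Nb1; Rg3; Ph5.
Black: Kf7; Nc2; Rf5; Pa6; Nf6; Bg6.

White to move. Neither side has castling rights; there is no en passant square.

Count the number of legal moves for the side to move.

5

White to move; king on d7.
In check: yes, from the black knight on f6.
Legal moves: Kd8, Kc8, Kc7, Kd6, Kc6.
Count: 5.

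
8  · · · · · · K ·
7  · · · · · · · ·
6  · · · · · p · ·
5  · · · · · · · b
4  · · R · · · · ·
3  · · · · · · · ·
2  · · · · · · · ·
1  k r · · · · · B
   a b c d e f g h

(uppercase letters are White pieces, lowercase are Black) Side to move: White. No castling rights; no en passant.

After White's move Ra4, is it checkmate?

no

After Ra4: black king on a1; in check: yes, from the white rook on a4.
Black has 1 legal reply: Kb2.
In check but a legal move exists → not checkmate.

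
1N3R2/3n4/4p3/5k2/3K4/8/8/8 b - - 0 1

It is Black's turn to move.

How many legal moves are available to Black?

Black to move; king on f5.
In check: yes, from the white rook on f8.
Legal moves: Kg6, Kg5, Kg4, Nxf8, Nf6.
Count: 5.

5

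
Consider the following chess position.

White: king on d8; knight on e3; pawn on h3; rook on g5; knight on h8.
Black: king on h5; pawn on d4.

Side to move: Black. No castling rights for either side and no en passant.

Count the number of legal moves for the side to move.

Black to move; king on h5.
In check: yes, from the white rook on g5.
Legal moves: Kh6, Kxg5, Kh4.
Count: 3.

3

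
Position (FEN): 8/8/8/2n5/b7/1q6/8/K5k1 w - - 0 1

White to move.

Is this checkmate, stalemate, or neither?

stalemate

White to move; white king on a1.
In check: no.
King squares — b1: attacked by Qb3; a2: attacked by Qb3; b2: attacked by Qb3.
Legal moves for White: none.
Not in check and no legal moves → stalemate.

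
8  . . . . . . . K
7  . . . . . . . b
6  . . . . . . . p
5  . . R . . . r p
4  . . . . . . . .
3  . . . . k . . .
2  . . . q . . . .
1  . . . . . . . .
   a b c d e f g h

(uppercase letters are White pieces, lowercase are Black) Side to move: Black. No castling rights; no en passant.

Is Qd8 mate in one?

no

After Qd8: white king on h8; in check: yes, from the black queen on d8.
White has 1 legal reply: Kxh7.
In check but a legal move exists → not checkmate.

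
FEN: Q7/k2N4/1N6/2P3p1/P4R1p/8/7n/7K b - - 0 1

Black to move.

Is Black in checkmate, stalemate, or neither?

checkmate

Black to move; black king on a7.
In check: yes, from the white queen on a8.
King squares — a6: attacked by Qa8; b6: attacked by Pc5; b7: attacked by Qa8; a8: attacked by Nb6; b8: attacked by Nd7.
Legal moves for Black: none.
In check with no legal moves → checkmate.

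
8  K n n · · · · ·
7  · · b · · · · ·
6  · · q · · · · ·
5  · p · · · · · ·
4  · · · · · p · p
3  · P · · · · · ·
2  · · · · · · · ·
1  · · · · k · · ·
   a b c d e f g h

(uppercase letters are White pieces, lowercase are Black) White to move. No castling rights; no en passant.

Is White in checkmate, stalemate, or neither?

checkmate

White to move; white king on a8.
In check: yes, from the black queen on c6.
King squares — a7: attacked by Nc8; b7: attacked by Qc6; b8: attacked by Bc7.
Legal moves for White: none.
In check with no legal moves → checkmate.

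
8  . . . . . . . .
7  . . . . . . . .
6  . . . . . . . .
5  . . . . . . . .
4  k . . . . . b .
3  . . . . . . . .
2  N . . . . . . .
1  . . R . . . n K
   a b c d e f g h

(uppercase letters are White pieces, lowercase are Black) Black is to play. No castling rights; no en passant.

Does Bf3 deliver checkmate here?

no

After Bf3: white king on h1; in check: yes, from the black bishop on f3.
White has 2 legal replies: Kh2, Kxg1.
In check but a legal move exists → not checkmate.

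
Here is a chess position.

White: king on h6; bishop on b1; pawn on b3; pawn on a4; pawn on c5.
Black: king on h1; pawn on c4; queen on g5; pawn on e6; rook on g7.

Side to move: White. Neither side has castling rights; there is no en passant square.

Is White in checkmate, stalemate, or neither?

White to move; white king on h6.
In check: yes, from the black queen on g5.
King squares — g5: attacked by Rg7; h5: attacked by Qg5; g6: attacked by Qg5; g7: attacked by Qg5; h7: attacked by Rg7.
Legal moves for White: none.
In check with no legal moves → checkmate.

checkmate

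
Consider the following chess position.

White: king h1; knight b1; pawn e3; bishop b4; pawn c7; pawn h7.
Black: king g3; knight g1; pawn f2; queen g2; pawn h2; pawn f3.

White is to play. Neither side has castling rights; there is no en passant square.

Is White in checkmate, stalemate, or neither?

checkmate

White to move; white king on h1.
In check: yes, from the black queen on g2.
King squares — g1: attacked by Pf2; g2: attacked by Pf3; h2: attacked by Qg2.
Legal moves for White: none.
In check with no legal moves → checkmate.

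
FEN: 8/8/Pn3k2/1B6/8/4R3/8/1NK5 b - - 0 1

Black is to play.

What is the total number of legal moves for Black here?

11

Black to move; king on f6.
In check: no.
Legal moves: Kg7, Kf7, Kg6, Kg5, Kf5, Nc8, Na8, Nd7, Nd5, Nc4, Na4.
Count: 11.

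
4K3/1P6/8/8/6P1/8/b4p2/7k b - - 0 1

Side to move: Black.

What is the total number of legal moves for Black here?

Black to move; king on h1.
In check: no.
Legal moves: Bg8, Bf7+, Be6, Bd5, Bc4, Bb3, Bb1, Kh2, Kg2, Kg1, f1=Q, f1=R, f1=B, f1=N.
Count: 14.

14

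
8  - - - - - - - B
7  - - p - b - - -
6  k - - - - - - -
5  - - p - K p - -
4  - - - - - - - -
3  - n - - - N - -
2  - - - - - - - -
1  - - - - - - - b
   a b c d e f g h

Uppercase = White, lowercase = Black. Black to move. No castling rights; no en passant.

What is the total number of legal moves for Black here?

21

Black to move; king on a6.
In check: no.
Legal moves: Bf8, Bd8, Bf6+, Bd6+, Bg5, Bh4, Kb7, Ka7, Kb6, Kb5, Ka5, Na5, Nd4, Nd2, Nc1, Na1, Bxf3, Bg2, c6, f4, c4.
Count: 21.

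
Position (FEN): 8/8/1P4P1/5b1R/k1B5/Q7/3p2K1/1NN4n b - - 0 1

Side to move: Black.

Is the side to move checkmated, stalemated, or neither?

Black to move; black king on a4.
In check: yes, from the white queen on a3.
King squares — a3: attacked by Nb1; b3: attacked by Nc1; b4: attacked by Qa3; a5: attacked by Qa3; b5: attacked by Bc4.
Legal moves for Black: none.
In check with no legal moves → checkmate.

checkmate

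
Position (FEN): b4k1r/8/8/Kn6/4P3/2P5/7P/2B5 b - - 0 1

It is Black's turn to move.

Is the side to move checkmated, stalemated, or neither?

Black to move; black king on f8.
In check: no.
Legal moves for Black include: Rg8, Rh7, Rh6, Rh5, Rh4, Rh3, Rxh2, Kg8, Ke8, Kg7, Kf7, Ke7, Bb7, Bc6, Bd5, Bxe4, Nc7, Na7, ... (list truncated; more exist).
Black has legal moves and is not in check → neither.

neither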